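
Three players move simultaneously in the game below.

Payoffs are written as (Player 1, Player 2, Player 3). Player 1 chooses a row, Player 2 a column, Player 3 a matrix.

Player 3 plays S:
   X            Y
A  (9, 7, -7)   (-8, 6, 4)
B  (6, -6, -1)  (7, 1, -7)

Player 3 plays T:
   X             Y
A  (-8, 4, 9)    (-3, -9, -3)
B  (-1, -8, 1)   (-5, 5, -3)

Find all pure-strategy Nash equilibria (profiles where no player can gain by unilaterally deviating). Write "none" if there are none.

No pure-strategy Nash equilibrium.

(A, X, S): Player 3 can switch to T (-7 → 9). Not NE.
(A, X, T): Player 1 can switch to B (-8 → -1). Not NE.
(A, Y, S): Player 1 can switch to B (-8 → 7). Not NE.
(A, Y, T): Player 2 can switch to X (-9 → 4). Not NE.
(B, X, S): Player 1 can switch to A (6 → 9). Not NE.
(B, X, T): Player 2 can switch to Y (-8 → 5). Not NE.
(B, Y, S): Player 3 can switch to T (-7 → -3). Not NE.
(B, Y, T): Player 1 can switch to A (-5 → -3). Not NE.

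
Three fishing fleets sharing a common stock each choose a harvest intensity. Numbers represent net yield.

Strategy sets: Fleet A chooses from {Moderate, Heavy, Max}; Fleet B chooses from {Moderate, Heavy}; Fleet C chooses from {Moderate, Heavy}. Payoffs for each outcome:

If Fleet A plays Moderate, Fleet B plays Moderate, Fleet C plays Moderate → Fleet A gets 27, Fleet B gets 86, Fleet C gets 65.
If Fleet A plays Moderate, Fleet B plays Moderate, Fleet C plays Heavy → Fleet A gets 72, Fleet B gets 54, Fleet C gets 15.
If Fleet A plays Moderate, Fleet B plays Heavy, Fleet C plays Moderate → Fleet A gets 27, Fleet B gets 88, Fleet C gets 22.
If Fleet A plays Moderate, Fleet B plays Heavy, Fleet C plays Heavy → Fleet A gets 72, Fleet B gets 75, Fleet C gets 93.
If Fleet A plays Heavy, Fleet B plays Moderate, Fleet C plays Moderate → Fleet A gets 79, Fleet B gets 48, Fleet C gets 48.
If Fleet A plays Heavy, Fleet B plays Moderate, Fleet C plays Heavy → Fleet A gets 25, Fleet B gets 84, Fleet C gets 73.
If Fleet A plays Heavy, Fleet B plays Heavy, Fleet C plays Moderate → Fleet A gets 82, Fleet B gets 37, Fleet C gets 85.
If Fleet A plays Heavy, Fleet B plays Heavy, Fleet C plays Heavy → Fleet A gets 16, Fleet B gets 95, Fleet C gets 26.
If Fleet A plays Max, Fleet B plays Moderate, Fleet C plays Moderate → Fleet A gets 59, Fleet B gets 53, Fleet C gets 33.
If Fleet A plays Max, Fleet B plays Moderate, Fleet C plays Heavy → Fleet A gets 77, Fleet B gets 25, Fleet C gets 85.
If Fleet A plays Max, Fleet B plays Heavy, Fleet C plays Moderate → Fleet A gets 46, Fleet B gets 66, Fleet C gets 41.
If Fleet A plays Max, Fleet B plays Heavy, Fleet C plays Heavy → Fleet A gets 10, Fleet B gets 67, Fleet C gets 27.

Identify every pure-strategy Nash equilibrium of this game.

Fleet A against (Moderate, Moderate): payoffs 27, 79, 59 → best response Heavy.
Fleet A against (Moderate, Heavy): payoffs 72, 25, 77 → best response Max.
Fleet A against (Heavy, Moderate): payoffs 27, 82, 46 → best response Heavy.
Fleet A against (Heavy, Heavy): payoffs 72, 16, 10 → best response Moderate.
Fleet B against (Moderate, Moderate): payoffs 86, 88 → best response Heavy.
Fleet B against (Moderate, Heavy): payoffs 54, 75 → best response Heavy.
Fleet B against (Heavy, Moderate): payoffs 48, 37 → best response Moderate.
Fleet B against (Heavy, Heavy): payoffs 84, 95 → best response Heavy.
Fleet B against (Max, Moderate): payoffs 53, 66 → best response Heavy.
Fleet B against (Max, Heavy): payoffs 25, 67 → best response Heavy.
Fleet C against (Moderate, Moderate): payoffs 65, 15 → best response Moderate.
Fleet C against (Moderate, Heavy): payoffs 22, 93 → best response Heavy.
Fleet C against (Heavy, Moderate): payoffs 48, 73 → best response Heavy.
Fleet C against (Heavy, Heavy): payoffs 85, 26 → best response Moderate.
Fleet C against (Max, Moderate): payoffs 33, 85 → best response Heavy.
Fleet C against (Max, Heavy): payoffs 41, 27 → best response Moderate.
Mutual best responses: (Moderate, Heavy, Heavy).

Pure NE: (Moderate, Heavy, Heavy)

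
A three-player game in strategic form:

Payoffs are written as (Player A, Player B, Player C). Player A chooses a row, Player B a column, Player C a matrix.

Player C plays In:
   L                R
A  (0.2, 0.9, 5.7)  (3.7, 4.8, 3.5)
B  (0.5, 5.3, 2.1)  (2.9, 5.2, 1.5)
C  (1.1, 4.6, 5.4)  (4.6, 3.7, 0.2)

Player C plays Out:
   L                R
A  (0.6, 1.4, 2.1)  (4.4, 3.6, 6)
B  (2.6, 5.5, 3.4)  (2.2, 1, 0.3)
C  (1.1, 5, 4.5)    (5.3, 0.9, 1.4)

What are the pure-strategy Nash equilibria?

(B, L, Out); (C, L, In)

Player A against (L, In): payoffs 0.2, 0.5, 1.1 → best response C.
Player A against (L, Out): payoffs 0.6, 2.6, 1.1 → best response B.
Player A against (R, In): payoffs 3.7, 2.9, 4.6 → best response C.
Player A against (R, Out): payoffs 4.4, 2.2, 5.3 → best response C.
Player B against (A, In): payoffs 0.9, 4.8 → best response R.
Player B against (A, Out): payoffs 1.4, 3.6 → best response R.
Player B against (B, In): payoffs 5.3, 5.2 → best response L.
Player B against (B, Out): payoffs 5.5, 1 → best response L.
Player B against (C, In): payoffs 4.6, 3.7 → best response L.
Player B against (C, Out): payoffs 5, 0.9 → best response L.
Player C against (A, L): payoffs 5.7, 2.1 → best response In.
Player C against (A, R): payoffs 3.5, 6 → best response Out.
Player C against (B, L): payoffs 2.1, 3.4 → best response Out.
Player C against (B, R): payoffs 1.5, 0.3 → best response In.
Player C against (C, L): payoffs 5.4, 4.5 → best response In.
Player C against (C, R): payoffs 0.2, 1.4 → best response Out.
Mutual best responses: (B, L, Out); (C, L, In).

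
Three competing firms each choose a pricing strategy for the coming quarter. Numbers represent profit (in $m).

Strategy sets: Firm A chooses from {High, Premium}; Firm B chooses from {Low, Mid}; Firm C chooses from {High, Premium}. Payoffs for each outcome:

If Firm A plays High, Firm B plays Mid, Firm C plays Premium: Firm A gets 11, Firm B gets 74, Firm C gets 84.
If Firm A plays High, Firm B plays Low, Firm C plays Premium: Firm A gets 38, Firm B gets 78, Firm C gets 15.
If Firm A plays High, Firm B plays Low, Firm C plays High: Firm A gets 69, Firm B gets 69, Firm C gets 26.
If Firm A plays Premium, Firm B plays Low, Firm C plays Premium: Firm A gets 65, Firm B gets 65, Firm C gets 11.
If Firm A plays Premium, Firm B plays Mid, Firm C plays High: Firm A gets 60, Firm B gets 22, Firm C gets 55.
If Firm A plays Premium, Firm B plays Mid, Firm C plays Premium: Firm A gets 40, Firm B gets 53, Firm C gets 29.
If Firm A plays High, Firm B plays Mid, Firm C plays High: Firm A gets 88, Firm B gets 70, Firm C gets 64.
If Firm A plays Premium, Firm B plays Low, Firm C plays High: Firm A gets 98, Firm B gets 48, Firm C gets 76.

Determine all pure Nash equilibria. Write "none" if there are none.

(High, Low, High): Firm A can switch to Premium (69 → 98). Not NE.
(High, Low, Premium): Firm A can switch to Premium (38 → 65). Not NE.
(High, Mid, High): Firm C can switch to Premium (64 → 84). Not NE.
(High, Mid, Premium): Firm A can switch to Premium (11 → 40). Not NE.
(Premium, Low, High): Firm A gets 98, best alternative 69; Firm B gets 48, best alternative 22; Firm C gets 76, best alternative 11. No profitable deviation — NE.
(Premium, Low, Premium): Firm C can switch to High (11 → 76). Not NE.
(Premium, Mid, High): Firm A can switch to High (60 → 88). Not NE.
(The remaining 1 profile has a profitable deviation by the same check.)

Pure NE: (Premium, Low, High)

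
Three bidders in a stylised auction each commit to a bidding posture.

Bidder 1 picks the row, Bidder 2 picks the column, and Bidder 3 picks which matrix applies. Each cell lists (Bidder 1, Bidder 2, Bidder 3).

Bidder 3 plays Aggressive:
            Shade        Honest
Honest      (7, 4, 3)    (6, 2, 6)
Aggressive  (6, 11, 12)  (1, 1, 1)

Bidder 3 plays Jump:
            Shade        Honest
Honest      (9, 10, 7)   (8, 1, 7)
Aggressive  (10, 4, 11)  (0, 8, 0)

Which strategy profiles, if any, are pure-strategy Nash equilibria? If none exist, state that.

No pure-strategy Nash equilibrium.

(Honest, Shade, Aggressive): Bidder 3 can switch to Jump (3 → 7). Not NE.
(Honest, Shade, Jump): Bidder 1 can switch to Aggressive (9 → 10). Not NE.
(Honest, Honest, Aggressive): Bidder 2 can switch to Shade (2 → 4). Not NE.
(Honest, Honest, Jump): Bidder 2 can switch to Shade (1 → 10). Not NE.
(Aggressive, Shade, Aggressive): Bidder 1 can switch to Honest (6 → 7). Not NE.
(Aggressive, Shade, Jump): Bidder 2 can switch to Honest (4 → 8). Not NE.
(The remaining 2 profiles each have a profitable deviation by the same check.)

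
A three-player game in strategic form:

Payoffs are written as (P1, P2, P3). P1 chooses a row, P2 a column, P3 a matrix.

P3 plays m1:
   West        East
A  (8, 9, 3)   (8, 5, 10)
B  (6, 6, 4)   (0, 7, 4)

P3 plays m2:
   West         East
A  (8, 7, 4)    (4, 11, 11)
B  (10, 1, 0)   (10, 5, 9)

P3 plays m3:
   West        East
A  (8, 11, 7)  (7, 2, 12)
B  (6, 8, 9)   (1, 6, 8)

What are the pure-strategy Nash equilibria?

P1 against (West, m1): payoffs 8, 6 → best response A.
P1 against (West, m2): payoffs 8, 10 → best response B.
P1 against (West, m3): payoffs 8, 6 → best response A.
P1 against (East, m1): payoffs 8, 0 → best response A.
P1 against (East, m2): payoffs 4, 10 → best response B.
P1 against (East, m3): payoffs 7, 1 → best response A.
P2 against (A, m1): payoffs 9, 5 → best response West.
P2 against (A, m2): payoffs 7, 11 → best response East.
P2 against (A, m3): payoffs 11, 2 → best response West.
P2 against (B, m1): payoffs 6, 7 → best response East.
P2 against (B, m2): payoffs 1, 5 → best response East.
P2 against (B, m3): payoffs 8, 6 → best response West.
P3 against (A, West): payoffs 3, 4, 7 → best response m3.
P3 against (A, East): payoffs 10, 11, 12 → best response m3.
P3 against (B, West): payoffs 4, 0, 9 → best response m3.
P3 against (B, East): payoffs 4, 9, 8 → best response m2.
Mutual best responses: (A, West, m3); (B, East, m2).

Pure-strategy Nash equilibria: (A, West, m3) and (B, East, m2)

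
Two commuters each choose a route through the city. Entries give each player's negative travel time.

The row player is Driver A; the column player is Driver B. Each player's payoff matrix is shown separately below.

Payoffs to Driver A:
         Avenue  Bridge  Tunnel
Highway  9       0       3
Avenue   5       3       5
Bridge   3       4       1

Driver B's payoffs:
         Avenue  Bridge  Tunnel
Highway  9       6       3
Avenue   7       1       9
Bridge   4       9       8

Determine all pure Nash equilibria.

Pure-strategy Nash equilibria: (Highway, Avenue); (Avenue, Tunnel); (Bridge, Bridge)

(Highway, Avenue): Driver A gets 9, best alternative 5; Driver B gets 9, best alternative 6. No profitable deviation — NE.
(Highway, Bridge): Driver A can switch to Avenue (0 → 3). Not NE.
(Highway, Tunnel): Driver A can switch to Avenue (3 → 5). Not NE.
(Avenue, Avenue): Driver A can switch to Highway (5 → 9). Not NE.
(Avenue, Bridge): Driver A can switch to Bridge (3 → 4). Not NE.
(Avenue, Tunnel): Driver A gets 5, best alternative 3; Driver B gets 9, best alternative 7. No profitable deviation — NE.
(Bridge, Avenue): Driver A can switch to Highway (3 → 9). Not NE.
(Bridge, Bridge): Driver A gets 4, best alternative 3; Driver B gets 9, best alternative 8. No profitable deviation — NE.
(Bridge, Tunnel): Driver A can switch to Highway (1 → 3). Not NE.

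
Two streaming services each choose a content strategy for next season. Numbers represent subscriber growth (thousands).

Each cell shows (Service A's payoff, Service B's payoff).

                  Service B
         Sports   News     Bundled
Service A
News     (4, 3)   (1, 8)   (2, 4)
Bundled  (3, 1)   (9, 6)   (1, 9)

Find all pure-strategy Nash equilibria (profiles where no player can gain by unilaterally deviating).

There is no pure-strategy Nash equilibrium.

Service A against Sports: payoffs 4, 3 → best response News.
Service A against News: payoffs 1, 9 → best response Bundled.
Service A against Bundled: payoffs 2, 1 → best response News.
Service B against News: payoffs 3, 8, 4 → best response News.
Service B against Bundled: payoffs 1, 6, 9 → best response Bundled.
No profile is a mutual best response for all players.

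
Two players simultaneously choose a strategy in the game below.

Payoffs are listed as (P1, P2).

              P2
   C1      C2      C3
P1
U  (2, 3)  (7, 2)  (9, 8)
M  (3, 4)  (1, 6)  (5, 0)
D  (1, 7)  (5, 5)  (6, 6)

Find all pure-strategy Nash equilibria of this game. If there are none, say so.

The unique pure-strategy Nash equilibrium is (U, C3).

Check each profile: it is a Nash equilibrium iff no player can strictly gain by switching unilaterally.
(U, C1): P1 can switch to M (2 → 3). Not NE.
(U, C2): P2 can switch to C1 (2 → 3). Not NE.
(U, C3): P1 gets 9, best alternative 6; P2 gets 8, best alternative 3. No profitable deviation — NE.
(M, C1): P2 can switch to C2 (4 → 6). Not NE.
(M, C2): P1 can switch to U (1 → 7). Not NE.
(M, C3): P1 can switch to U (5 → 9). Not NE.
(D, C1): P1 can switch to U (1 → 2). Not NE.
(The remaining 2 profiles each have a profitable deviation by the same check.)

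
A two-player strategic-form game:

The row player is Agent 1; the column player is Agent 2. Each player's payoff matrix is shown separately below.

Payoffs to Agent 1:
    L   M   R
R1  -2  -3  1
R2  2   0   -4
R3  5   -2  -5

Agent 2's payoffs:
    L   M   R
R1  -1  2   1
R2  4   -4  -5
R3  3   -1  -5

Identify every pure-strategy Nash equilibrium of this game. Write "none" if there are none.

(R1, L): Agent 1 can switch to R2 (-2 → 2). Not NE.
(R1, M): Agent 1 can switch to R2 (-3 → 0). Not NE.
(R1, R): Agent 2 can switch to M (1 → 2). Not NE.
(R2, L): Agent 1 can switch to R3 (2 → 5). Not NE.
(R2, M): Agent 2 can switch to L (-4 → 4). Not NE.
(R2, R): Agent 1 can switch to R1 (-4 → 1). Not NE.
(R3, L): Agent 1 gets 5, best alternative 2; Agent 2 gets 3, best alternative -1. No profitable deviation — NE.
(R3, M): Agent 1 can switch to R2 (-2 → 0). Not NE.
(R3, R): Agent 1 can switch to R1 (-5 → 1). Not NE.

(R3, L)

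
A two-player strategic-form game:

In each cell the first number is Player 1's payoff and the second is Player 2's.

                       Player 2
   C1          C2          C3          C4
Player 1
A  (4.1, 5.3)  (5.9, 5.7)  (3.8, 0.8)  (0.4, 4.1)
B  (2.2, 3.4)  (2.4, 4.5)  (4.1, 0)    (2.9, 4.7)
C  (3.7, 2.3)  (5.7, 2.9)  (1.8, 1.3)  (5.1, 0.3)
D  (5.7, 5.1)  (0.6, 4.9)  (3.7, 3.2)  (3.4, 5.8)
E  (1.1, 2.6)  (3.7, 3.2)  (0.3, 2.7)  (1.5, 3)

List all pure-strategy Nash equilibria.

(A, C2)

(A, C1): Player 1 can switch to D (4.1 → 5.7). Not NE.
(A, C2): Player 1 gets 5.9, best alternative 5.7; Player 2 gets 5.7, best alternative 5.3. No profitable deviation — NE.
(A, C3): Player 1 can switch to B (3.8 → 4.1). Not NE.
(A, C4): Player 1 can switch to B (0.4 → 2.9). Not NE.
(B, C1): Player 1 can switch to A (2.2 → 4.1). Not NE.
(B, C2): Player 1 can switch to A (2.4 → 5.9). Not NE.
(B, C3): Player 2 can switch to C1 (0 → 3.4). Not NE.
(The remaining 13 profiles each have a profitable deviation by the same check.)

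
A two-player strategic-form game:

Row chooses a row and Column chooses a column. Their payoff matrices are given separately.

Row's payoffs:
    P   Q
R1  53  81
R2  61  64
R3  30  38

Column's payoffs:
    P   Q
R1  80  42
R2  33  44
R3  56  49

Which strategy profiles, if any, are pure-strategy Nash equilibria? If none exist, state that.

(R1, P): Row can switch to R2 (53 → 61). Not NE.
(R1, Q): Column can switch to P (42 → 80). Not NE.
(R2, P): Column can switch to Q (33 → 44). Not NE.
(R2, Q): Row can switch to R1 (64 → 81). Not NE.
(R3, P): Row can switch to R1 (30 → 53). Not NE.
(R3, Q): Row can switch to R1 (38 → 81). Not NE.

none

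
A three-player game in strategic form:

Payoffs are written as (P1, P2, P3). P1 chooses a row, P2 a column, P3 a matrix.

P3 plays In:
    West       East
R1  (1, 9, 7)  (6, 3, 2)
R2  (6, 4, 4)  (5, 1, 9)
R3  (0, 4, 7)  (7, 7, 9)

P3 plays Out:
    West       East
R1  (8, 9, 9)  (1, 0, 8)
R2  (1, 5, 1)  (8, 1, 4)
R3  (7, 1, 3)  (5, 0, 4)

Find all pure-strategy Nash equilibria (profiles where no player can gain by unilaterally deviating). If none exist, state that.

(R1, West, In): P1 can switch to R2 (1 → 6). Not NE.
(R1, West, Out): P1 gets 8, best alternative 7; P2 gets 9, best alternative 0; P3 gets 9, best alternative 7. No profitable deviation — NE.
(R1, East, In): P1 can switch to R3 (6 → 7). Not NE.
(R1, East, Out): P1 can switch to R2 (1 → 8). Not NE.
(R2, West, In): P1 gets 6, best alternative 1; P2 gets 4, best alternative 1; P3 gets 4, best alternative 1. No profitable deviation — NE.
(R2, West, Out): P1 can switch to R1 (1 → 8). Not NE.
(R2, East, In): P1 can switch to R1 (5 → 6). Not NE.
(R2, East, Out): P2 can switch to West (1 → 5). Not NE.
(R3, West, In): P1 can switch to R1 (0 → 1). Not NE.
(R3, West, Out): P1 can switch to R1 (7 → 8). Not NE.
(R3, East, In): P1 gets 7, best alternative 6; P2 gets 7, best alternative 4; P3 gets 9, best alternative 4. No profitable deviation — NE.
(The remaining 1 profile has a profitable deviation by the same check.)

(R1, West, Out) and (R2, West, In) and (R3, East, In)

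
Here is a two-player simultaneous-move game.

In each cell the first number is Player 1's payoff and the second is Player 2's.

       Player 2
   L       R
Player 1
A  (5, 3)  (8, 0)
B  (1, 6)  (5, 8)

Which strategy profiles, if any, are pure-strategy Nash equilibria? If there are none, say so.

Player 1 against L: payoffs 5, 1 → best response A.
Player 1 against R: payoffs 8, 5 → best response A.
Player 2 against A: payoffs 3, 0 → best response L.
Player 2 against B: payoffs 6, 8 → best response R.
Mutual best responses: (A, L).

(A, L)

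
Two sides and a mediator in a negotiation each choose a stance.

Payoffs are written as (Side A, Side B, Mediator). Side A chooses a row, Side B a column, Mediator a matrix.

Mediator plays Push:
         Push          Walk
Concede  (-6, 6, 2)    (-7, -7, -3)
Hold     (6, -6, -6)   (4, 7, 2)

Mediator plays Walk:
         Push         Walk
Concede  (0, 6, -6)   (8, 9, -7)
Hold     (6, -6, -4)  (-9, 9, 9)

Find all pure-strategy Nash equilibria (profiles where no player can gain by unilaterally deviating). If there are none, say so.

There is no pure-strategy Nash equilibrium.

For each player, find the best response to each opponent profile; mutual best responses are the pure NE.
Side A against (Push, Push): payoffs -6, 6 → best response Hold.
Side A against (Push, Walk): payoffs 0, 6 → best response Hold.
Side A against (Walk, Push): payoffs -7, 4 → best response Hold.
Side A against (Walk, Walk): payoffs 8, -9 → best response Concede.
Side B against (Concede, Push): payoffs 6, -7 → best response Push.
Side B against (Concede, Walk): payoffs 6, 9 → best response Walk.
Side B against (Hold, Push): payoffs -6, 7 → best response Walk.
Side B against (Hold, Walk): payoffs -6, 9 → best response Walk.
Mediator against (Concede, Push): payoffs 2, -6 → best response Push.
Mediator against (Concede, Walk): payoffs -3, -7 → best response Push.
Mediator against (Hold, Push): payoffs -6, -4 → best response Walk.
Mediator against (Hold, Walk): payoffs 2, 9 → best response Walk.
No profile is a mutual best response for all players.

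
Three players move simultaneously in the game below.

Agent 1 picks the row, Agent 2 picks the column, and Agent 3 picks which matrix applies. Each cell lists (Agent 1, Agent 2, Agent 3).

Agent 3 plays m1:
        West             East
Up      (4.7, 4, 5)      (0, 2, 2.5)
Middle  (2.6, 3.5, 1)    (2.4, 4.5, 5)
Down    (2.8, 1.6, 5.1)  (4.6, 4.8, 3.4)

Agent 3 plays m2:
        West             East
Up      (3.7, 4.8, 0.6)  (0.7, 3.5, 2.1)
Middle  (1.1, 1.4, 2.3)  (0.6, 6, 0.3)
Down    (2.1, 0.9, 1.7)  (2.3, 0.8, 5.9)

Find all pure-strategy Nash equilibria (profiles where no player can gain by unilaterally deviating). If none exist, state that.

Pure NE: (Up, West, m1)

(Up, West, m1): Agent 1 gets 4.7, best alternative 2.8; Agent 2 gets 4, best alternative 2; Agent 3 gets 5, best alternative 0.6. No profitable deviation — NE.
(Up, West, m2): Agent 3 can switch to m1 (0.6 → 5). Not NE.
(Up, East, m1): Agent 1 can switch to Middle (0 → 2.4). Not NE.
(Up, East, m2): Agent 1 can switch to Down (0.7 → 2.3). Not NE.
(Middle, West, m1): Agent 1 can switch to Up (2.6 → 4.7). Not NE.
(Middle, West, m2): Agent 1 can switch to Up (1.1 → 3.7). Not NE.
(Middle, East, m1): Agent 1 can switch to Down (2.4 → 4.6). Not NE.
(Middle, East, m2): Agent 1 can switch to Up (0.6 → 0.7). Not NE.
(Down, West, m1): Agent 1 can switch to Up (2.8 → 4.7). Not NE.
(Down, West, m2): Agent 1 can switch to Up (2.1 → 3.7). Not NE.
(Down, East, m1): Agent 3 can switch to m2 (3.4 → 5.9). Not NE.
(The remaining 1 profile has a profitable deviation by the same check.)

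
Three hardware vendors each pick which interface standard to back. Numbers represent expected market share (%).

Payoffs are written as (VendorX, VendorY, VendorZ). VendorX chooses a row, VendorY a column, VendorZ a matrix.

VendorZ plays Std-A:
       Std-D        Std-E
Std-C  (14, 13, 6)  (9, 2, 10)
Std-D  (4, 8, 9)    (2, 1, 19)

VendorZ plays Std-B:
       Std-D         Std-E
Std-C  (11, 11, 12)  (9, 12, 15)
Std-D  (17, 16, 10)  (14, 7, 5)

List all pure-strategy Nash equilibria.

Mark each player's best response to every combination of opponents' strategies; a profile where every player is best-responding is a pure Nash equilibrium.
VendorX against (Std-D, Std-A): payoffs 14, 4 → best response Std-C.
VendorX against (Std-D, Std-B): payoffs 11, 17 → best response Std-D.
VendorX against (Std-E, Std-A): payoffs 9, 2 → best response Std-C.
VendorX against (Std-E, Std-B): payoffs 9, 14 → best response Std-D.
VendorY against (Std-C, Std-A): payoffs 13, 2 → best response Std-D.
VendorY against (Std-C, Std-B): payoffs 11, 12 → best response Std-E.
VendorY against (Std-D, Std-A): payoffs 8, 1 → best response Std-D.
VendorY against (Std-D, Std-B): payoffs 16, 7 → best response Std-D.
VendorZ against (Std-C, Std-D): payoffs 6, 12 → best response Std-B.
VendorZ against (Std-C, Std-E): payoffs 10, 15 → best response Std-B.
VendorZ against (Std-D, Std-D): payoffs 9, 10 → best response Std-B.
VendorZ against (Std-D, Std-E): payoffs 19, 5 → best response Std-A.
Mutual best responses: (Std-D, Std-D, Std-B).

(Std-D, Std-D, Std-B)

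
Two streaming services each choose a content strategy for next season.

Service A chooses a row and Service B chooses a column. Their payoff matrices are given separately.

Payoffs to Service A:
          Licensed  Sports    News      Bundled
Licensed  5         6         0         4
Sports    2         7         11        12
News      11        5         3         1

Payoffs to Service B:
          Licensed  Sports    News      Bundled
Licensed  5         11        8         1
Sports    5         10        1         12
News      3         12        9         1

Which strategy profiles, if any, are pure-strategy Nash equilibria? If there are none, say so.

Pure NE: (Sports, Bundled)

For each player, find the best response to each opponent profile; mutual best responses are the pure NE.
Service A against Licensed: payoffs 5, 2, 11 → best response News.
Service A against Sports: payoffs 6, 7, 5 → best response Sports.
Service A against News: payoffs 0, 11, 3 → best response Sports.
Service A against Bundled: payoffs 4, 12, 1 → best response Sports.
Service B against Licensed: payoffs 5, 11, 8, 1 → best response Sports.
Service B against Sports: payoffs 5, 10, 1, 12 → best response Bundled.
Service B against News: payoffs 3, 12, 9, 1 → best response Sports.
Mutual best responses: (Sports, Bundled).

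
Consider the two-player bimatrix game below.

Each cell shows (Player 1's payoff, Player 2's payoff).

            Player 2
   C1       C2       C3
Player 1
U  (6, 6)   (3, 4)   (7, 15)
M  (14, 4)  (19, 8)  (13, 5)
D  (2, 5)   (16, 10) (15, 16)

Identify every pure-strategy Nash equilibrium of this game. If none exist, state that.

Player 1 against C1: payoffs 6, 14, 2 → best response M.
Player 1 against C2: payoffs 3, 19, 16 → best response M.
Player 1 against C3: payoffs 7, 13, 15 → best response D.
Player 2 against U: payoffs 6, 4, 15 → best response C3.
Player 2 against M: payoffs 4, 8, 5 → best response C2.
Player 2 against D: payoffs 5, 10, 16 → best response C3.
Mutual best responses: (M, C2); (D, C3).

(M, C2) and (D, C3)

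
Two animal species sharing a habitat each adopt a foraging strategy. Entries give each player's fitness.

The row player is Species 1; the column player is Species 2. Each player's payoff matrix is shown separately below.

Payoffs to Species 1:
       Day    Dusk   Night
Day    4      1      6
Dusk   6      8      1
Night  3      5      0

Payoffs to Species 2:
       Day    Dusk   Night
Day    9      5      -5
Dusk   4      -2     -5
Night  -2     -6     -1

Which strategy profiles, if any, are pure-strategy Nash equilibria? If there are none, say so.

The unique pure-strategy Nash equilibrium is (Dusk, Day).

Species 1 against Day: payoffs 4, 6, 3 → best response Dusk.
Species 1 against Dusk: payoffs 1, 8, 5 → best response Dusk.
Species 1 against Night: payoffs 6, 1, 0 → best response Day.
Species 2 against Day: payoffs 9, 5, -5 → best response Day.
Species 2 against Dusk: payoffs 4, -2, -5 → best response Day.
Species 2 against Night: payoffs -2, -6, -1 → best response Night.
Mutual best responses: (Dusk, Day).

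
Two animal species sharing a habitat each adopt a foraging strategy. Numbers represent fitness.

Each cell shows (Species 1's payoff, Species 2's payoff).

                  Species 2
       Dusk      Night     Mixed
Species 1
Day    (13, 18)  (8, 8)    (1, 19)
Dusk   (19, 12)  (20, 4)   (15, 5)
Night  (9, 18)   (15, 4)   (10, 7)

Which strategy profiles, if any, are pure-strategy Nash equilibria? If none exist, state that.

The unique pure-strategy Nash equilibrium is (Dusk, Dusk).

Species 1 against Dusk: payoffs 13, 19, 9 → best response Dusk.
Species 1 against Night: payoffs 8, 20, 15 → best response Dusk.
Species 1 against Mixed: payoffs 1, 15, 10 → best response Dusk.
Species 2 against Day: payoffs 18, 8, 19 → best response Mixed.
Species 2 against Dusk: payoffs 12, 4, 5 → best response Dusk.
Species 2 against Night: payoffs 18, 4, 7 → best response Dusk.
Mutual best responses: (Dusk, Dusk).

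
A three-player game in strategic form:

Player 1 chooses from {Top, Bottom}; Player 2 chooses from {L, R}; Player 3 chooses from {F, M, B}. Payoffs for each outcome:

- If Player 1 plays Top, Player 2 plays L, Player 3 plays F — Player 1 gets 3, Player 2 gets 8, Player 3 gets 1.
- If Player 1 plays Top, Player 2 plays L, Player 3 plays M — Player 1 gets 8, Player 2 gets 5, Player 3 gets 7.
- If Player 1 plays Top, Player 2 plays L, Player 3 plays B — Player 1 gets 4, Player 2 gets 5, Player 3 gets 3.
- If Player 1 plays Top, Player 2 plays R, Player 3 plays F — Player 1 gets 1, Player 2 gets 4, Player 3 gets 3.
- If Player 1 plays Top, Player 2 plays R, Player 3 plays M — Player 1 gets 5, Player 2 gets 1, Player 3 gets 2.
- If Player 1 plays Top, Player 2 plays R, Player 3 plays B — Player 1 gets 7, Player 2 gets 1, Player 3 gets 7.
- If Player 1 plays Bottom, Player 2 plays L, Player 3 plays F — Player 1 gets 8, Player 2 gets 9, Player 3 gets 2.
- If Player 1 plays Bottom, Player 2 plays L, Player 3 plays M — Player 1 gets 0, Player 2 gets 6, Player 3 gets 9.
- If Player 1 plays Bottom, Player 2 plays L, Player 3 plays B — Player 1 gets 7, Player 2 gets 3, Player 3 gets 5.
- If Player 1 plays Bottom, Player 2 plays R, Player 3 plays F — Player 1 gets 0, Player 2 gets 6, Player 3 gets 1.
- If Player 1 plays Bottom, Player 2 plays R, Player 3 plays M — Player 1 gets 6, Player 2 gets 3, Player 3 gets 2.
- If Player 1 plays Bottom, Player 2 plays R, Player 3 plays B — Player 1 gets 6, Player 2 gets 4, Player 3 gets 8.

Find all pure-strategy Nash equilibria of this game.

(Top, L, F): Player 1 can switch to Bottom (3 → 8). Not NE.
(Top, L, M): Player 1 gets 8, best alternative 0; Player 2 gets 5, best alternative 1; Player 3 gets 7, best alternative 3. No profitable deviation — NE.
(Top, L, B): Player 1 can switch to Bottom (4 → 7). Not NE.
(Top, R, F): Player 2 can switch to L (4 → 8). Not NE.
(Top, R, M): Player 1 can switch to Bottom (5 → 6). Not NE.
(Top, R, B): Player 2 can switch to L (1 → 5). Not NE.
(Bottom, L, F): Player 3 can switch to M (2 → 9). Not NE.
(Bottom, L, M): Player 1 can switch to Top (0 → 8). Not NE.
(Bottom, L, B): Player 2 can switch to R (3 → 4). Not NE.
(Bottom, R, F): Player 1 can switch to Top (0 → 1). Not NE.
(Bottom, R, M): Player 2 can switch to L (3 → 6). Not NE.
(Bottom, R, B): Player 1 can switch to Top (6 → 7). Not NE.

Pure NE: (Top, L, M)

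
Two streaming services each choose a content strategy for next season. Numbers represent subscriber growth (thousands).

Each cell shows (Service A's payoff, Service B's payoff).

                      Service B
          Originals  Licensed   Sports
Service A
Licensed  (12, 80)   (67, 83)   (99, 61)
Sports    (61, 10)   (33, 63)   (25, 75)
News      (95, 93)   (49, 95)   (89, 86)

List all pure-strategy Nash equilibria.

(Licensed, Originals): Service A can switch to Sports (12 → 61). Not NE.
(Licensed, Licensed): Service A gets 67, best alternative 49; Service B gets 83, best alternative 80. No profitable deviation — NE.
(Licensed, Sports): Service B can switch to Originals (61 → 80). Not NE.
(Sports, Originals): Service A can switch to News (61 → 95). Not NE.
(Sports, Licensed): Service A can switch to Licensed (33 → 67). Not NE.
(Sports, Sports): Service A can switch to Licensed (25 → 99). Not NE.
(News, Originals): Service B can switch to Licensed (93 → 95). Not NE.
(News, Licensed): Service A can switch to Licensed (49 → 67). Not NE.
(News, Sports): Service A can switch to Licensed (89 → 99). Not NE.

Pure NE: (Licensed, Licensed)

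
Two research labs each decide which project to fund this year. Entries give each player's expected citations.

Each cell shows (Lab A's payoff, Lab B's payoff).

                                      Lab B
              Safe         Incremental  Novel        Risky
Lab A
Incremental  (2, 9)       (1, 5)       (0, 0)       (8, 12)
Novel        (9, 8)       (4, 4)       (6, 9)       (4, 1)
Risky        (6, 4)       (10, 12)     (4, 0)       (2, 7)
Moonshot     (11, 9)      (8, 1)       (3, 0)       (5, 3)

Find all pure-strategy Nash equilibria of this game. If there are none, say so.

Mark each player's best response to every combination of opponents' strategies; a profile where every player is best-responding is a pure Nash equilibrium.
Lab A against Safe: payoffs 2, 9, 6, 11 → best response Moonshot.
Lab A against Incremental: payoffs 1, 4, 10, 8 → best response Risky.
Lab A against Novel: payoffs 0, 6, 4, 3 → best response Novel.
Lab A against Risky: payoffs 8, 4, 2, 5 → best response Incremental.
Lab B against Incremental: payoffs 9, 5, 0, 12 → best response Risky.
Lab B against Novel: payoffs 8, 4, 9, 1 → best response Novel.
Lab B against Risky: payoffs 4, 12, 0, 7 → best response Incremental.
Lab B against Moonshot: payoffs 9, 1, 0, 3 → best response Safe.
Mutual best responses: (Incremental, Risky); (Novel, Novel); (Risky, Incremental); (Moonshot, Safe).

(Incremental, Risky), (Novel, Novel), (Risky, Incremental), (Moonshot, Safe)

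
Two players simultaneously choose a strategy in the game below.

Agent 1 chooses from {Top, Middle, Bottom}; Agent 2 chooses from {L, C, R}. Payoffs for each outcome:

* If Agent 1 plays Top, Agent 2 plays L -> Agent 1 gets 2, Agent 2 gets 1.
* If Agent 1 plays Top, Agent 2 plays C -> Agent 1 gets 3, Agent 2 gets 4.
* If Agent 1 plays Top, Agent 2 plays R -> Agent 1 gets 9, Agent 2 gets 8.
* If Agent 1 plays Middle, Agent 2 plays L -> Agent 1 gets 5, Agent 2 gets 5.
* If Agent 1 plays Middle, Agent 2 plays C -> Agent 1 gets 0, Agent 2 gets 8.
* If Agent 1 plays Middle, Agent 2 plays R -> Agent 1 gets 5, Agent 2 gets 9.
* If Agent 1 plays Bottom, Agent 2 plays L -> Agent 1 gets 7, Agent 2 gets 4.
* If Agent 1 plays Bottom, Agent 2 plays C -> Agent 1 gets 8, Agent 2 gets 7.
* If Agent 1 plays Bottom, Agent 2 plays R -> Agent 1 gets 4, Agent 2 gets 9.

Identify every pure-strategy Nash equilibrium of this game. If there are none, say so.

(Top, R)

For each strategy profile, look for a profitable unilateral deviation.
(Top, L): Agent 1 can switch to Middle (2 → 5). Not NE.
(Top, C): Agent 1 can switch to Bottom (3 → 8). Not NE.
(Top, R): Agent 1 gets 9, best alternative 5; Agent 2 gets 8, best alternative 4. No profitable deviation — NE.
(Middle, L): Agent 1 can switch to Bottom (5 → 7). Not NE.
(Middle, C): Agent 1 can switch to Top (0 → 3). Not NE.
(Middle, R): Agent 1 can switch to Top (5 → 9). Not NE.
(Bottom, L): Agent 2 can switch to C (4 → 7). Not NE.
(Bottom, C): Agent 2 can switch to R (7 → 9). Not NE.
(Bottom, R): Agent 1 can switch to Top (4 → 9). Not NE.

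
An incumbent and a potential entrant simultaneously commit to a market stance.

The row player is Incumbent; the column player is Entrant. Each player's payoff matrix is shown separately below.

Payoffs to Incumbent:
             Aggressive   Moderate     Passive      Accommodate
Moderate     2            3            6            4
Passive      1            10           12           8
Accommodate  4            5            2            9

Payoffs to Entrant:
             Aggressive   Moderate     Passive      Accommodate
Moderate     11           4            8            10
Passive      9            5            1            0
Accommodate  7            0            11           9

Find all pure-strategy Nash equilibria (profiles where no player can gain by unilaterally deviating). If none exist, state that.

Incumbent against Aggressive: payoffs 2, 1, 4 → best response Accommodate.
Incumbent against Moderate: payoffs 3, 10, 5 → best response Passive.
Incumbent against Passive: payoffs 6, 12, 2 → best response Passive.
Incumbent against Accommodate: payoffs 4, 8, 9 → best response Accommodate.
Entrant against Moderate: payoffs 11, 4, 8, 10 → best response Aggressive.
Entrant against Passive: payoffs 9, 5, 1, 0 → best response Aggressive.
Entrant against Accommodate: payoffs 7, 0, 11, 9 → best response Passive.
No profile is a mutual best response for all players.

No pure-strategy Nash equilibrium.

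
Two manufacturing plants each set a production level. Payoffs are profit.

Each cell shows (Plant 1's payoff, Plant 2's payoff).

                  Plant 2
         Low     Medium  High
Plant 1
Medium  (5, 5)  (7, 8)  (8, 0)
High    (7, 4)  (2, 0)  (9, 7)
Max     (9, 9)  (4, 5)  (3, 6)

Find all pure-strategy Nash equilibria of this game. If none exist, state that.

(Medium, Low): Plant 1 can switch to High (5 → 7). Not NE.
(Medium, Medium): Plant 1 gets 7, best alternative 4; Plant 2 gets 8, best alternative 5. No profitable deviation — NE.
(Medium, High): Plant 1 can switch to High (8 → 9). Not NE.
(High, Low): Plant 1 can switch to Max (7 → 9). Not NE.
(High, Medium): Plant 1 can switch to Medium (2 → 7). Not NE.
(High, High): Plant 1 gets 9, best alternative 8; Plant 2 gets 7, best alternative 4. No profitable deviation — NE.
(Max, Low): Plant 1 gets 9, best alternative 7; Plant 2 gets 9, best alternative 6. No profitable deviation — NE.
(Max, Medium): Plant 1 can switch to Medium (4 → 7). Not NE.
(Max, High): Plant 1 can switch to Medium (3 → 8). Not NE.

The pure Nash equilibria are (Medium, Medium); (High, High); (Max, Low).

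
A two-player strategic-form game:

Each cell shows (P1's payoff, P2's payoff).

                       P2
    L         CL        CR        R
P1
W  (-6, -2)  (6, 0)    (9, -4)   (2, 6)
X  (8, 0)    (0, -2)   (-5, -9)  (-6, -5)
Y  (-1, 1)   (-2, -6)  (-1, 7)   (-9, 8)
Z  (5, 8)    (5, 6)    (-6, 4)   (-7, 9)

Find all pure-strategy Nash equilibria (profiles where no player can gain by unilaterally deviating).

(W, R) and (X, L)

(W, L): P1 can switch to X (-6 → 8). Not NE.
(W, CL): P2 can switch to R (0 → 6). Not NE.
(W, CR): P2 can switch to L (-4 → -2). Not NE.
(W, R): P1 gets 2, best alternative -6; P2 gets 6, best alternative 0. No profitable deviation — NE.
(X, L): P1 gets 8, best alternative 5; P2 gets 0, best alternative -2. No profitable deviation — NE.
(X, CL): P1 can switch to W (0 → 6). Not NE.
(X, CR): P1 can switch to W (-5 → 9). Not NE.
(X, R): P1 can switch to W (-6 → 2). Not NE.
(Y, L): P1 can switch to X (-1 → 8). Not NE.
(Y, CL): P1 can switch to W (-2 → 6). Not NE.
(The remaining 6 profiles each have a profitable deviation by the same check.)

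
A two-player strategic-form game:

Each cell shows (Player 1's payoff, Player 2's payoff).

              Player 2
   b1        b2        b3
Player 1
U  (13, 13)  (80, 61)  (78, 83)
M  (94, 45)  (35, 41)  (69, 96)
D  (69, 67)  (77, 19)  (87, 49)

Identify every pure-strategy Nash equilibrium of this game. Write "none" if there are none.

No pure-strategy Nash equilibrium.

Mark each player's best response to every combination of opponents' strategies; a profile where every player is best-responding is a pure Nash equilibrium.
Player 1 against b1: payoffs 13, 94, 69 → best response M.
Player 1 against b2: payoffs 80, 35, 77 → best response U.
Player 1 against b3: payoffs 78, 69, 87 → best response D.
Player 2 against U: payoffs 13, 61, 83 → best response b3.
Player 2 against M: payoffs 45, 41, 96 → best response b3.
Player 2 against D: payoffs 67, 19, 49 → best response b1.
No profile is a mutual best response for all players.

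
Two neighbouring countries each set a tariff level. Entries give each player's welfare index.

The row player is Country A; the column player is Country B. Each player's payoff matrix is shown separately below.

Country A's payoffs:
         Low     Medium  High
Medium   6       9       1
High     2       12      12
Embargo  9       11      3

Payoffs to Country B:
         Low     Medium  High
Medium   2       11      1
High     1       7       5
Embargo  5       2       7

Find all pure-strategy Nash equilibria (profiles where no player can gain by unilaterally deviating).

(Medium, Low): Country A can switch to Embargo (6 → 9). Not NE.
(Medium, Medium): Country A can switch to High (9 → 12). Not NE.
(Medium, High): Country A can switch to High (1 → 12). Not NE.
(High, Low): Country A can switch to Medium (2 → 6). Not NE.
(High, Medium): Country A gets 12, best alternative 11; Country B gets 7, best alternative 5. No profitable deviation — NE.
(High, High): Country B can switch to Medium (5 → 7). Not NE.
(Embargo, Low): Country B can switch to High (5 → 7). Not NE.
(The remaining 2 profiles each have a profitable deviation by the same check.)

(High, Medium)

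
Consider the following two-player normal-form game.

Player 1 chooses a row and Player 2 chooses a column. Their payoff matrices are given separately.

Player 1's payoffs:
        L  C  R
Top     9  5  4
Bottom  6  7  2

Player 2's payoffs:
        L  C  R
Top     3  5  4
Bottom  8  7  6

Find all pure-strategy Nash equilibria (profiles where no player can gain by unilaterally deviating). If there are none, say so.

For each player, find the best response to each opponent profile; mutual best responses are the pure NE.
Player 1 against L: payoffs 9, 6 → best response Top.
Player 1 against C: payoffs 5, 7 → best response Bottom.
Player 1 against R: payoffs 4, 2 → best response Top.
Player 2 against Top: payoffs 3, 5, 4 → best response C.
Player 2 against Bottom: payoffs 8, 7, 6 → best response L.
No profile is a mutual best response for all players.

No pure-strategy Nash equilibrium.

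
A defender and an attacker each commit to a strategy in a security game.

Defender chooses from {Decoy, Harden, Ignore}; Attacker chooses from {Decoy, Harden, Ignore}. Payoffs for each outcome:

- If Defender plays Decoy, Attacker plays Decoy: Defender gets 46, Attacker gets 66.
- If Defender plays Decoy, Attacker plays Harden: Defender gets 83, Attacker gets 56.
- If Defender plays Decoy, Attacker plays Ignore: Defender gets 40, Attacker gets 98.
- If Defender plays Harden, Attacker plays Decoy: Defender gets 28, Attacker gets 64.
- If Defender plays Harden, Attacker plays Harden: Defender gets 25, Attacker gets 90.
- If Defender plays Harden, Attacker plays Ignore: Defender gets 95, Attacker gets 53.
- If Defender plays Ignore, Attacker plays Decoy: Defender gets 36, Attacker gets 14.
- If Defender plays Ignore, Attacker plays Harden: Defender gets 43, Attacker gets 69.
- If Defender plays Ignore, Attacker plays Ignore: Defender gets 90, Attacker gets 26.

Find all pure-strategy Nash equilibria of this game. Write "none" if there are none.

There is no pure-strategy Nash equilibrium.

(Decoy, Decoy): Attacker can switch to Ignore (66 → 98). Not NE.
(Decoy, Harden): Attacker can switch to Decoy (56 → 66). Not NE.
(Decoy, Ignore): Defender can switch to Harden (40 → 95). Not NE.
(Harden, Decoy): Defender can switch to Decoy (28 → 46). Not NE.
(Harden, Harden): Defender can switch to Decoy (25 → 83). Not NE.
(Harden, Ignore): Attacker can switch to Decoy (53 → 64). Not NE.
(Ignore, Decoy): Defender can switch to Decoy (36 → 46). Not NE.
(Ignore, Harden): Defender can switch to Decoy (43 → 83). Not NE.
(Ignore, Ignore): Defender can switch to Harden (90 → 95). Not NE.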